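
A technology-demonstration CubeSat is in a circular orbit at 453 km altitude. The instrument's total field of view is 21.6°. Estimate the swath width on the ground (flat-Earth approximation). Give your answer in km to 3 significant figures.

173 km

Half-angle = 21.6°/2 = 10.8°.
Swath width ≈ 2h·tan(θ/2) = 2 × 453 × tan(10.8°) = 172.8 km.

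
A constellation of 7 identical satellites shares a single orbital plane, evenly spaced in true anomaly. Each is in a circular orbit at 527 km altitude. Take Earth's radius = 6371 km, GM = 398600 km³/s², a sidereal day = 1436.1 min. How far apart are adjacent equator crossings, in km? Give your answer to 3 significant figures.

378 km

Semi-major axis a = 6371 + 527 = 6898 km. Period T = 2π√(a³/μ) = 2π√(6898³/398600) = 5701.6 s = 95.03 min.
Single-satellite node shift = (5701.6/86166) × 360° = 23.82°.
With 7 satellites evenly phased, successive equator crossings are 23.82/7 = 3.403° apart.
That is 3.403 × 111.2 = 378 km at the equator.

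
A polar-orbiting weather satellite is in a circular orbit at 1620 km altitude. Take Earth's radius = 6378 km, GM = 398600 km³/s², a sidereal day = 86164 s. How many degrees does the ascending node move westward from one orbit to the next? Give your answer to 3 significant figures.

Semi-major axis a = 6378 + 1620 = 7998 km. Period T = 2π√(a³/μ) = 2π√(7998³/398600) = 7118.4 s = 118.64 min.
During one orbit Earth rotates (7118.4 / 86164) × 360° = 29.74°.

29.7°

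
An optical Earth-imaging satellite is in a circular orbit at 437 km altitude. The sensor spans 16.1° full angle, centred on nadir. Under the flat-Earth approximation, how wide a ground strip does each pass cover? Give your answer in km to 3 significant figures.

Half-angle = 16.1°/2 = 8.05°.
Swath width ≈ 2h·tan(θ/2) = 2 × 437 × tan(8.05°) = 123.6 km.

124 km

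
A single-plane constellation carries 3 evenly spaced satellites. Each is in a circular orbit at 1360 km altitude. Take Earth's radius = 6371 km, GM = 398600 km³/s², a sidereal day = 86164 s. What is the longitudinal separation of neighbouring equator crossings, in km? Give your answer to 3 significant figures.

1050 km

Semi-major axis a = 6371 + 1360 = 7731 km. Period T = 2π√(a³/μ) = 2π√(7731³/398600) = 6765.0 s = 112.75 min.
Single-satellite node shift = (6765.0/86164) × 360° = 28.26°.
With 3 satellites evenly phased, successive equator crossings are 28.26/3 = 9.422° apart.
That is 9.422 × 111.2 = 1048 km at the equator.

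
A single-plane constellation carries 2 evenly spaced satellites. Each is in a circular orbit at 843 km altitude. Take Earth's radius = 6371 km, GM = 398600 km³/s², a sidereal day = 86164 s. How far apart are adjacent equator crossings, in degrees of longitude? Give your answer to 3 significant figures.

Semi-major axis a = 6371 + 843 = 7214 km. Period T = 2π√(a³/μ) = 2π√(7214³/398600) = 6097.8 s = 101.63 min.
Single-satellite node shift = (6097.8/86164) × 360° = 25.48°.
With 2 satellites evenly phased, successive equator crossings are 25.48/2 = 12.739° apart.

12.7°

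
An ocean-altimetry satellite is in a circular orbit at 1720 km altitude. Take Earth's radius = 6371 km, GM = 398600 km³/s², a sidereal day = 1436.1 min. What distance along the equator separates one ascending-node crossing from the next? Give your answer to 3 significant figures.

3360 km

Semi-major axis a = 6371 + 1720 = 8091 km. Period T = 2π√(a³/μ) = 2π√(8091³/398600) = 7242.9 s = 120.72 min.
During one orbit Earth rotates (7242.9 / 86166) × 360° = 30.26°.
At the equator that is 30.26° × (2π·6371/360) km/° = 30.26 × 111.2 = 3365 km.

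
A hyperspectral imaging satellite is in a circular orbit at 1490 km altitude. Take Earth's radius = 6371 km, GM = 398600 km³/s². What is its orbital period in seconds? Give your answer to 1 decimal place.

Semi-major axis a = 6371 + 1490 = 7861 km. Period T = 2π√(a³/μ) = 2π√(7861³/398600) = 6936.3 s = 115.61 min.

6936.3 seconds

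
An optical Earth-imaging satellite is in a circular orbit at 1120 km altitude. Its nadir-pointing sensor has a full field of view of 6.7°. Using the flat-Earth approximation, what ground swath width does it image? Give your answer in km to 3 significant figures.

Half-angle = 6.7°/2 = 3.35°.
Swath width ≈ 2h·tan(θ/2) = 2 × 1120 × tan(3.35°) = 131.1 km.

131 km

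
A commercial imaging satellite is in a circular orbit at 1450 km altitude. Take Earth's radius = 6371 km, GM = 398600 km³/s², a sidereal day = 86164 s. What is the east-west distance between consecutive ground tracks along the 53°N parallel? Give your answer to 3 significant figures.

Semi-major axis a = 6371 + 1450 = 7821 km. Period T = 2π√(a³/μ) = 2π√(7821³/398600) = 6883.4 s = 114.72 min.
Node shift per orbit = (6883.4/86164) × 360° = 28.76°.
Equatorial spacing = 28.76 × 111.2 km/° = 3198 km.
At 53° latitude, spacing = 3198 × cos(53°) = 1925 km.

1920 km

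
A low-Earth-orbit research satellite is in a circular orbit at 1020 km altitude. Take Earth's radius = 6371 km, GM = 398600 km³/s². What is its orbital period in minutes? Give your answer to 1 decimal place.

Semi-major axis a = 6371 + 1020 = 7391 km. Period T = 2π√(a³/μ) = 2π√(7391³/398600) = 6323.6 s = 105.39 min.

105.4 min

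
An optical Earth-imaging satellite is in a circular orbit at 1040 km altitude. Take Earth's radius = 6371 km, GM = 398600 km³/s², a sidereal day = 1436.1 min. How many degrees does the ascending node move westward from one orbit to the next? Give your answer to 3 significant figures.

26.5°

Semi-major axis a = 6371 + 1040 = 7411 km. Period T = 2π√(a³/μ) = 2π√(7411³/398600) = 6349.3 s = 105.82 min.
During one orbit Earth rotates (6349.3 / 86166) × 360° = 26.53°.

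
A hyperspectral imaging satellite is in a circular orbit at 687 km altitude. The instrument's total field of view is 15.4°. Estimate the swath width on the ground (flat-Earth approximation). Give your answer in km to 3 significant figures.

186 km

Half-angle = 15.4°/2 = 7.7°.
Swath width ≈ 2h·tan(θ/2) = 2 × 687 × tan(7.7°) = 185.8 km.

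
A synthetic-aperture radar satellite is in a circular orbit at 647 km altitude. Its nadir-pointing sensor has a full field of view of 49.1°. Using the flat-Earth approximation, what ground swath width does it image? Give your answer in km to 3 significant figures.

Half-angle = 49.1°/2 = 24.55°.
Swath width ≈ 2h·tan(θ/2) = 2 × 647 × tan(24.55°) = 591.1 km.

591 km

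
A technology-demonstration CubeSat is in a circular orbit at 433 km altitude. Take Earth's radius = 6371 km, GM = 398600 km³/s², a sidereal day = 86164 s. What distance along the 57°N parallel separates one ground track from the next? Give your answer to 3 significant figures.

Semi-major axis a = 6371 + 433 = 6804 km. Period T = 2π√(a³/μ) = 2π√(6804³/398600) = 5585.4 s = 93.09 min.
Node shift per orbit = (5585.4/86164) × 360° = 23.34°.
Equatorial spacing = 23.34 × 111.2 km/° = 2595 km.
At 57° latitude, spacing = 2595 × cos(57°) = 1413 km.

1410 km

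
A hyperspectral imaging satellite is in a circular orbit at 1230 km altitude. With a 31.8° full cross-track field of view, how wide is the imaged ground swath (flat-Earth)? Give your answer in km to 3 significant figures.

Half-angle = 31.8°/2 = 15.9°.
Swath width ≈ 2h·tan(θ/2) = 2 × 1230 × tan(15.9°) = 700.7 km.

701 km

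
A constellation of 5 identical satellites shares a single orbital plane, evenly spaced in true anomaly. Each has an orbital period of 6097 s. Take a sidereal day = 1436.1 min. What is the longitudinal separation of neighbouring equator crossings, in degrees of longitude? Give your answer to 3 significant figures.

Single-satellite node shift = (6097.0/86166) × 360° = 25.47°.
With 5 satellites evenly phased, successive equator crossings are 25.47/5 = 5.095° apart.

5.09°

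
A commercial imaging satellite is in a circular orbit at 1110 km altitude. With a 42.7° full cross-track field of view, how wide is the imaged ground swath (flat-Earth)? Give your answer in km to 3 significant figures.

868 km

Half-angle = 42.7°/2 = 21.35°.
Swath width ≈ 2h·tan(θ/2) = 2 × 1110 × tan(21.35°) = 867.8 km.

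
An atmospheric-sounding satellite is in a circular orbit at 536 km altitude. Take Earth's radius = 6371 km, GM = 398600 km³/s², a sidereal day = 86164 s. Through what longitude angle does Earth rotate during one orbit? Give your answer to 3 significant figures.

23.9°

Semi-major axis a = 6371 + 536 = 6907 km. Period T = 2π√(a³/μ) = 2π√(6907³/398600) = 5712.8 s = 95.21 min.
During one orbit Earth rotates (5712.8 / 86164) × 360° = 23.87°.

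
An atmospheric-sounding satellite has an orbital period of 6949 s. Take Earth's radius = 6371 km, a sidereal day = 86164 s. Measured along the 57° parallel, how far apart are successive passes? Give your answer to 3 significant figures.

1760 km

Node shift per orbit = (6949.0/86164) × 360° = 29.03°.
Equatorial spacing = 29.03 × 111.2 km/° = 3228 km.
At 57° latitude, spacing = 3228 × cos(57°) = 1758 km.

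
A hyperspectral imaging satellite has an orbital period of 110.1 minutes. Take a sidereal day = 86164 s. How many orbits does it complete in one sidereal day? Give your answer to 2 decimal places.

T = 110.1 min = 6606.0 s.
Orbits per sidereal day = 86164 / 6606.0 = 13.043.

13.04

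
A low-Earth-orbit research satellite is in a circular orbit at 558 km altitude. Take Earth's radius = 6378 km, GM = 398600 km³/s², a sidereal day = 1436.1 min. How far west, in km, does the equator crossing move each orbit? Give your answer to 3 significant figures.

2670 km

Semi-major axis a = 6378 + 558 = 6936 km. Period T = 2π√(a³/μ) = 2π√(6936³/398600) = 5748.8 s = 95.81 min.
During one orbit Earth rotates (5748.8 / 86166) × 360° = 24.02°.
At the equator that is 24.02° × (2π·6378/360) km/° = 24.02 × 111.3 = 2674 km.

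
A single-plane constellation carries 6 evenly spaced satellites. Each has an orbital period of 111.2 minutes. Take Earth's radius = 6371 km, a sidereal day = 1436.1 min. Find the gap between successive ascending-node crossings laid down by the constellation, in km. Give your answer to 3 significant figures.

T = 111.2 min = 6672.0 s.
Single-satellite node shift = (6672.0/86166) × 360° = 27.88°.
With 6 satellites evenly phased, successive equator crossings are 27.88/6 = 4.646° apart.
That is 4.646 × 111.2 = 517 km at the equator.

517 km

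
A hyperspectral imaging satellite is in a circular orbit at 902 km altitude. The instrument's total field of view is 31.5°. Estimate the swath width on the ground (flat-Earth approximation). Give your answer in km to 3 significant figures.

Half-angle = 31.5°/2 = 15.75°.
Swath width ≈ 2h·tan(θ/2) = 2 × 902 × tan(15.75°) = 508.8 km.

509 km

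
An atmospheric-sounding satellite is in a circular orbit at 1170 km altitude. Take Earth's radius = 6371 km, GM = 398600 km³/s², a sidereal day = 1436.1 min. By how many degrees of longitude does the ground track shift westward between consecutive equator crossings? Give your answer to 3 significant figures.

Semi-major axis a = 6371 + 1170 = 7541 km. Period T = 2π√(a³/μ) = 2π√(7541³/398600) = 6517.1 s = 108.62 min.
During one orbit Earth rotates (6517.1 / 86166) × 360° = 27.23°.

27.2°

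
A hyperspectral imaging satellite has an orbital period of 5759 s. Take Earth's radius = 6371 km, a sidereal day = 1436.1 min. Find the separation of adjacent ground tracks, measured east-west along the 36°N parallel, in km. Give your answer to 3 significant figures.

Node shift per orbit = (5759.0/86166) × 360° = 24.06°.
Equatorial spacing = 24.06 × 111.2 km/° = 2675 km.
At 36° latitude, spacing = 2675 × cos(36°) = 2164 km.

2160 km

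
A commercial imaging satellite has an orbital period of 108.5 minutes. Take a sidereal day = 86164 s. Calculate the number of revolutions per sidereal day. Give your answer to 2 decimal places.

T = 108.5 min = 6510.0 s.
Orbits per sidereal day = 86164 / 6510.0 = 13.236.

13.24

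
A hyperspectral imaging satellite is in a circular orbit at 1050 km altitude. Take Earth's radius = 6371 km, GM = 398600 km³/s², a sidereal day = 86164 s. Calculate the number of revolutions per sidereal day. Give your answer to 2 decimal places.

Semi-major axis a = 6371 + 1050 = 7421 km. Period T = 2π√(a³/μ) = 2π√(7421³/398600) = 6362.2 s = 106.04 min.
Orbits per sidereal day = 86164 / 6362.2 = 13.543.

13.54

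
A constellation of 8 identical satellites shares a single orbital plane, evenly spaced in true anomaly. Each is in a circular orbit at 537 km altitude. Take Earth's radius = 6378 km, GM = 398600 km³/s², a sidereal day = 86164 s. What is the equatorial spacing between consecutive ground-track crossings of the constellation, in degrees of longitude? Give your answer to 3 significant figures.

2.99°

Semi-major axis a = 6378 + 537 = 6915 km. Period T = 2π√(a³/μ) = 2π√(6915³/398600) = 5722.7 s = 95.38 min.
Single-satellite node shift = (5722.7/86164) × 360° = 23.91°.
With 8 satellites evenly phased, successive equator crossings are 23.91/8 = 2.989° apart.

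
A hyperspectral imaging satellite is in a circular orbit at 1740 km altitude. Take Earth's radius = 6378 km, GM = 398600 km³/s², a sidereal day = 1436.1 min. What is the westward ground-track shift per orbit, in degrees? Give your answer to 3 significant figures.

Semi-major axis a = 6378 + 1740 = 8118 km. Period T = 2π√(a³/μ) = 2π√(8118³/398600) = 7279.2 s = 121.32 min.
During one orbit Earth rotates (7279.2 / 86166) × 360° = 30.41°.

30.4°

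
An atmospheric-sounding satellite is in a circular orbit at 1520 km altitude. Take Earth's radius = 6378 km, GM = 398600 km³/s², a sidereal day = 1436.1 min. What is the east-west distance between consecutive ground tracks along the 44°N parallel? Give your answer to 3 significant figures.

2340 km

Semi-major axis a = 6378 + 1520 = 7898 km. Period T = 2π√(a³/μ) = 2π√(7898³/398600) = 6985.3 s = 116.42 min.
Node shift per orbit = (6985.3/86166) × 360° = 29.18°.
Equatorial spacing = 29.18 × 111.3 km/° = 3249 km.
At 44° latitude, spacing = 3249 × cos(44°) = 2337 km.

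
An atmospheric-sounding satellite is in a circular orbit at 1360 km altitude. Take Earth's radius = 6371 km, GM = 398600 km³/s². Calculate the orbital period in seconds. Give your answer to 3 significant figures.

6760 seconds

Semi-major axis a = 6371 + 1360 = 7731 km. Period T = 2π√(a³/μ) = 2π√(7731³/398600) = 6765.0 s = 112.75 min.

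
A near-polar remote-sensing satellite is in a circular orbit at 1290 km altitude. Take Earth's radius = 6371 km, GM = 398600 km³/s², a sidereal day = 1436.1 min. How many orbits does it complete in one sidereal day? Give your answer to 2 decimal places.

12.91

Semi-major axis a = 6371 + 1290 = 7661 km. Period T = 2π√(a³/μ) = 2π√(7661³/398600) = 6673.3 s = 111.22 min.
Orbits per sidereal day = 86166 / 6673.3 = 12.912.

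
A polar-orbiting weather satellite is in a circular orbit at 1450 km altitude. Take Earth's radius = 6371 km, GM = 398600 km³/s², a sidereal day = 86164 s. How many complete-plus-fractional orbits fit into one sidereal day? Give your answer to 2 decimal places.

12.52

Semi-major axis a = 6371 + 1450 = 7821 km. Period T = 2π√(a³/μ) = 2π√(7821³/398600) = 6883.4 s = 114.72 min.
Orbits per sidereal day = 86164 / 6883.4 = 12.518.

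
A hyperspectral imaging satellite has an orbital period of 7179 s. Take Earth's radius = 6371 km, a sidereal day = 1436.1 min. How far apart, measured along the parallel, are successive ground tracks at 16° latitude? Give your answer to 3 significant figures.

Node shift per orbit = (7179.0/86166) × 360° = 29.99°.
Equatorial spacing = 29.99 × 111.2 km/° = 3335 km.
At 16° latitude, spacing = 3335 × cos(16°) = 3206 km.

3210 km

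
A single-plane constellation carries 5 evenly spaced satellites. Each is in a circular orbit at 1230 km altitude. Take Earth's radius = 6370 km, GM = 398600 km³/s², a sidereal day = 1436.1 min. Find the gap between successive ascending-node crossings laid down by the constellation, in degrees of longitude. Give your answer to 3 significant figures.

5.51°

Semi-major axis a = 6370 + 1230 = 7600 km. Period T = 2π√(a³/μ) = 2π√(7600³/398600) = 6593.7 s = 109.90 min.
Single-satellite node shift = (6593.7/86166) × 360° = 27.55°.
With 5 satellites evenly phased, successive equator crossings are 27.55/5 = 5.510° apart.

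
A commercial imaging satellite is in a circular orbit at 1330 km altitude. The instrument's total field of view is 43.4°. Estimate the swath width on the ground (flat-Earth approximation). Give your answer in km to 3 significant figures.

1060 km

Half-angle = 43.4°/2 = 21.7°.
Swath width ≈ 2h·tan(θ/2) = 2 × 1330 × tan(21.7°) = 1058.5 km.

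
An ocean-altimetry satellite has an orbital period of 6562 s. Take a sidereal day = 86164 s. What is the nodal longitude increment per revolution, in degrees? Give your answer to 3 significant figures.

During one orbit Earth rotates (6562.0 / 86164) × 360° = 27.42°.

27.4°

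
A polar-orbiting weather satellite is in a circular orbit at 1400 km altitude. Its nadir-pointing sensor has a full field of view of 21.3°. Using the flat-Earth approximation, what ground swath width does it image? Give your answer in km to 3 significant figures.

Half-angle = 21.3°/2 = 10.65°.
Swath width ≈ 2h·tan(θ/2) = 2 × 1400 × tan(10.65°) = 526.5 km.

527 km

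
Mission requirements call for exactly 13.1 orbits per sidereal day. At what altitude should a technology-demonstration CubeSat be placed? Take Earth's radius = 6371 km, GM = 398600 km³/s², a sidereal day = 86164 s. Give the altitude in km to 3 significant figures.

Required period T = 86164 / 13.1 = 6577.4 s.
From T = 2π√(a³/μ): a = (μ T²/4π²)^(1/3) = (398600 × 6577.4² / 4π²)^(1/3) = 7587 km.
Altitude h = a − R = 7587 − 6371 = 1216 km.

1220 km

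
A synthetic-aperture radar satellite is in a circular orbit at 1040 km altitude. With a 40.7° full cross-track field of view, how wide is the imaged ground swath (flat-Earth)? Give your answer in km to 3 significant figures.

Half-angle = 40.7°/2 = 20.35°.
Swath width ≈ 2h·tan(θ/2) = 2 × 1040 × tan(20.35°) = 771.5 km.

771 km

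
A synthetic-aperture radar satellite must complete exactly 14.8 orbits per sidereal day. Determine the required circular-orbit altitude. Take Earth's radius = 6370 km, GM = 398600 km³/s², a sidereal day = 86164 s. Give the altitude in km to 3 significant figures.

625 km

Required period T = 86164 / 14.8 = 5821.9 s.
From T = 2π√(a³/μ): a = (μ T²/4π²)^(1/3) = (398600 × 5821.9² / 4π²)^(1/3) = 6995 km.
Altitude h = a − R = 6995 − 6370 = 625 km.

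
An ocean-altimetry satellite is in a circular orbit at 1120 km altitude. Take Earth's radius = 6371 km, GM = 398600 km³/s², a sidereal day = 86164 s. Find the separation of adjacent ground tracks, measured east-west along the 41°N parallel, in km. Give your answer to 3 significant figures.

Semi-major axis a = 6371 + 1120 = 7491 km. Period T = 2π√(a³/μ) = 2π√(7491³/398600) = 6452.4 s = 107.54 min.
Node shift per orbit = (6452.4/86164) × 360° = 26.96°.
Equatorial spacing = 26.96 × 111.2 km/° = 2998 km.
At 41° latitude, spacing = 2998 × cos(41°) = 2262 km.

2260 km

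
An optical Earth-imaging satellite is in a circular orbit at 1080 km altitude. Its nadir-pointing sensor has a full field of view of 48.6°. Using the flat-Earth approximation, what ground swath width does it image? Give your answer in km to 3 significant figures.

Half-angle = 48.6°/2 = 24.3°.
Swath width ≈ 2h·tan(θ/2) = 2 × 1080 × tan(24.3°) = 975.3 km.

975 km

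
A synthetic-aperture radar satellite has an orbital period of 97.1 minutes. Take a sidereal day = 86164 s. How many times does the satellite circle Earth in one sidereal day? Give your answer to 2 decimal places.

14.79

T = 97.1 min = 5826.0 s.
Orbits per sidereal day = 86164 / 5826.0 = 14.790.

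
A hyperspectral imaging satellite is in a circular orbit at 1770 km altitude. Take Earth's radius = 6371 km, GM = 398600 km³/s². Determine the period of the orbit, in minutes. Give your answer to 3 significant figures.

Semi-major axis a = 6371 + 1770 = 8141 km. Period T = 2π√(a³/μ) = 2π√(8141³/398600) = 7310.2 s = 121.84 min.

122 min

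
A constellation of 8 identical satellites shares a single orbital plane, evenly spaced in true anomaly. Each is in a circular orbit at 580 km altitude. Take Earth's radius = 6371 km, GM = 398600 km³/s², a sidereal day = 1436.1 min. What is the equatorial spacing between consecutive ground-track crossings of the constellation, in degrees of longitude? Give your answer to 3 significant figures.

3.01°

Semi-major axis a = 6371 + 580 = 6951 km. Period T = 2π√(a³/μ) = 2π√(6951³/398600) = 5767.4 s = 96.12 min.
Single-satellite node shift = (5767.4/86166) × 360° = 24.10°.
With 8 satellites evenly phased, successive equator crossings are 24.10/8 = 3.012° apart.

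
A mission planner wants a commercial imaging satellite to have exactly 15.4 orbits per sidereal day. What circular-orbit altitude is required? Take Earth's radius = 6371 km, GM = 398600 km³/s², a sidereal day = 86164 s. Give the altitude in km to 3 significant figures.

Required period T = 86164 / 15.4 = 5595.1 s.
From T = 2π√(a³/μ): a = (μ T²/4π²)^(1/3) = (398600 × 5595.1² / 4π²)^(1/3) = 6812 km.
Altitude h = a − R = 6812 − 6371 = 441 km.

441 km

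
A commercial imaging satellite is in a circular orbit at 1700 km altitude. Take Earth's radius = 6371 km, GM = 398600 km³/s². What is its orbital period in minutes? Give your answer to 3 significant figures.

Semi-major axis a = 6371 + 1700 = 8071 km. Period T = 2π√(a³/μ) = 2π√(8071³/398600) = 7216.1 s = 120.27 min.

120 min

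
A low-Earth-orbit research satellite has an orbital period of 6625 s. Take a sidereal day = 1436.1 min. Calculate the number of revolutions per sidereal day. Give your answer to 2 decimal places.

13.01

Orbits per sidereal day = 86166 / 6625.0 = 13.006.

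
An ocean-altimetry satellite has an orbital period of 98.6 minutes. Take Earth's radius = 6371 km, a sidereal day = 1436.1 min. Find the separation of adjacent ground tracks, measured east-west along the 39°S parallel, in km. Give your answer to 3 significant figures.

2140 km

T = 98.6 min = 5916.0 s.
Node shift per orbit = (5916.0/86166) × 360° = 24.72°.
Equatorial spacing = 24.72 × 111.2 km/° = 2748 km.
At 39° latitude, spacing = 2748 × cos(39°) = 2136 km.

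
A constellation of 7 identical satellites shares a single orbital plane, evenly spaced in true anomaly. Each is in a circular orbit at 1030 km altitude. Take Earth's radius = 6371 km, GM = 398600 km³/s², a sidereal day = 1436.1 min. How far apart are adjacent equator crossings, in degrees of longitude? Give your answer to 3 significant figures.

3.78°

Semi-major axis a = 6371 + 1030 = 7401 km. Period T = 2π√(a³/μ) = 2π√(7401³/398600) = 6336.5 s = 105.61 min.
Single-satellite node shift = (6336.5/86166) × 360° = 26.47°.
With 7 satellites evenly phased, successive equator crossings are 26.47/7 = 3.782° apart.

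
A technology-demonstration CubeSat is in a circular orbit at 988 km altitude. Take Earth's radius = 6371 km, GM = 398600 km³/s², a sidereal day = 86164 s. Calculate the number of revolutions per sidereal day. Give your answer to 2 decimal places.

13.71

Semi-major axis a = 6371 + 988 = 7359 km. Period T = 2π√(a³/μ) = 2π√(7359³/398600) = 6282.6 s = 104.71 min.
Orbits per sidereal day = 86164 / 6282.6 = 13.715.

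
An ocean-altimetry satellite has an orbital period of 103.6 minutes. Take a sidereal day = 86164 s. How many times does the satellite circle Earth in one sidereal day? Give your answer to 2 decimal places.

T = 103.6 min = 6216.0 s.
Orbits per sidereal day = 86164 / 6216.0 = 13.862.

13.86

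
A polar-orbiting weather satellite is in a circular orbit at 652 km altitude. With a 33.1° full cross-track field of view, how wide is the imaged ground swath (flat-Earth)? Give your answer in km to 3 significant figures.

388 km

Half-angle = 33.1°/2 = 16.55°.
Swath width ≈ 2h·tan(θ/2) = 2 × 652 × tan(16.55°) = 387.5 km.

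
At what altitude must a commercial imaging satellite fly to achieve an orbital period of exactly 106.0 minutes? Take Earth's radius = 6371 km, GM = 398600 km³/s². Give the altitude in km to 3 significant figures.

1050 km

T = 106.0 min = 6360.0 s.
From T = 2π√(a³/μ): a = (μ T²/4π²)^(1/3) = (398600 × 6360.0² / 4π²)^(1/3) = 7419 km.
Altitude h = a − R = 7419 − 6371 = 1048 km.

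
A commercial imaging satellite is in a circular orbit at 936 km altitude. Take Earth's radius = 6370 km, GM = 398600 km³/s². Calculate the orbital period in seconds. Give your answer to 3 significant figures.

Semi-major axis a = 6370 + 936 = 7306 km. Period T = 2π√(a³/μ) = 2π√(7306³/398600) = 6214.9 s = 103.58 min.

6210 seconds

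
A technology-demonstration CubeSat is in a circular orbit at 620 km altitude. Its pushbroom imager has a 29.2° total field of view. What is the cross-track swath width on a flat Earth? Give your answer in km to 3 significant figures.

323 km

Half-angle = 29.2°/2 = 14.6°.
Swath width ≈ 2h·tan(θ/2) = 2 × 620 × tan(14.6°) = 323.0 km.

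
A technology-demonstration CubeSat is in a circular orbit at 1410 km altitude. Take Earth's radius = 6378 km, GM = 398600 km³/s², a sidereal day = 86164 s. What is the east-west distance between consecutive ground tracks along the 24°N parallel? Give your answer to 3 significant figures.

Semi-major axis a = 6378 + 1410 = 7788 km. Period T = 2π√(a³/μ) = 2π√(7788³/398600) = 6839.9 s = 114.00 min.
Node shift per orbit = (6839.9/86164) × 360° = 28.58°.
Equatorial spacing = 28.58 × 111.3 km/° = 3181 km.
At 24° latitude, spacing = 3181 × cos(24°) = 2906 km.

2910 km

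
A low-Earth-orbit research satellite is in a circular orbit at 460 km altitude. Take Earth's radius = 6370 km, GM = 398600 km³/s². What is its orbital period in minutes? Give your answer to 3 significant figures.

93.6 min

Semi-major axis a = 6370 + 460 = 6830 km. Period T = 2π√(a³/μ) = 2π√(6830³/398600) = 5617.5 s = 93.62 min.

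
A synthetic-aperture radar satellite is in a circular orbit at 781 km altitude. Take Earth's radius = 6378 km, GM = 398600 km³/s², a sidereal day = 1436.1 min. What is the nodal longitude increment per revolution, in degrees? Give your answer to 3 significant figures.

25.2°

Semi-major axis a = 6378 + 781 = 7159 km. Period T = 2π√(a³/μ) = 2π√(7159³/398600) = 6028.2 s = 100.47 min.
During one orbit Earth rotates (6028.2 / 86166) × 360° = 25.19°.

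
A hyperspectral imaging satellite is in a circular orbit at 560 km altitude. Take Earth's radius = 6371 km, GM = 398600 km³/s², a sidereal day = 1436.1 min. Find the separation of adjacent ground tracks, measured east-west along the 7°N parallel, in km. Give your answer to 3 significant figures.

2650 km

Semi-major axis a = 6371 + 560 = 6931 km. Period T = 2π√(a³/μ) = 2π√(6931³/398600) = 5742.6 s = 95.71 min.
Node shift per orbit = (5742.6/86166) × 360° = 23.99°.
Equatorial spacing = 23.99 × 111.2 km/° = 2668 km.
At 7° latitude, spacing = 2668 × cos(7°) = 2648 km.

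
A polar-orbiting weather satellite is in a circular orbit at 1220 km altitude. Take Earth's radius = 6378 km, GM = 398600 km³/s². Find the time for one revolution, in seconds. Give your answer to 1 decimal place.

6591.1 seconds

Semi-major axis a = 6378 + 1220 = 7598 km. Period T = 2π√(a³/μ) = 2π√(7598³/398600) = 6591.1 s = 109.85 min.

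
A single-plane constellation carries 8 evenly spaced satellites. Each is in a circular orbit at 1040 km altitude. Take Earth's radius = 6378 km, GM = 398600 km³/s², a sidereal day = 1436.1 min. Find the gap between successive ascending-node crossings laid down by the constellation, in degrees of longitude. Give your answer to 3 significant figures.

Semi-major axis a = 6378 + 1040 = 7418 km. Period T = 2π√(a³/μ) = 2π√(7418³/398600) = 6358.3 s = 105.97 min.
Single-satellite node shift = (6358.3/86166) × 360° = 26.56°.
With 8 satellites evenly phased, successive equator crossings are 26.56/8 = 3.321° apart.

3.32°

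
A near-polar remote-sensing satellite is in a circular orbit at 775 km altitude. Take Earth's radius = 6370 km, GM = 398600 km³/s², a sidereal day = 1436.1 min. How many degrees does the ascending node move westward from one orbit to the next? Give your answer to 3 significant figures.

Semi-major axis a = 6370 + 775 = 7145 km. Period T = 2π√(a³/μ) = 2π√(7145³/398600) = 6010.6 s = 100.18 min.
During one orbit Earth rotates (6010.6 / 86166) × 360° = 25.11°.

25.1°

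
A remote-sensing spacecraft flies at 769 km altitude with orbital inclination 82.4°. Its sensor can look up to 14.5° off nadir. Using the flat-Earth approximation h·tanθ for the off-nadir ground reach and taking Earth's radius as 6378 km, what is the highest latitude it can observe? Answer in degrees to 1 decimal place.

For a prograde orbit the ground track reaches latitude ±i = ±82.4°.
Sensor half-swath on the ground ≈ 769·tan(14.5°) = 199 km = 1.79° of latitude.
Maximum observable latitude ≈ 82.4 + 1.79 = 84.2°.

84.2°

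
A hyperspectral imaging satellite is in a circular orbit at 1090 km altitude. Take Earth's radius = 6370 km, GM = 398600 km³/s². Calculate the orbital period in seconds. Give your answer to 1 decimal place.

6412.4 seconds

Semi-major axis a = 6370 + 1090 = 7460 km. Period T = 2π√(a³/μ) = 2π√(7460³/398600) = 6412.4 s = 106.87 min.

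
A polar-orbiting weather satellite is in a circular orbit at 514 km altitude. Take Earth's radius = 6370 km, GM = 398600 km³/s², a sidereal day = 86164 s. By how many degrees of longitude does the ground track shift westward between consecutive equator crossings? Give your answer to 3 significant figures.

Semi-major axis a = 6370 + 514 = 6884 km. Period T = 2π√(a³/μ) = 2π√(6884³/398600) = 5684.2 s = 94.74 min.
During one orbit Earth rotates (5684.2 / 86164) × 360° = 23.75°.

23.7°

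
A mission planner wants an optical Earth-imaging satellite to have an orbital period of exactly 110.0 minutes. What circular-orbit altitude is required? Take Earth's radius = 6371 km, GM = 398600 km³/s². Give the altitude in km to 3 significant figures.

1230 km

T = 110.0 min = 6600.0 s.
From T = 2π√(a³/μ): a = (μ T²/4π²)^(1/3) = (398600 × 6600.0² / 4π²)^(1/3) = 7605 km.
Altitude h = a − R = 7605 − 6371 = 1234 km.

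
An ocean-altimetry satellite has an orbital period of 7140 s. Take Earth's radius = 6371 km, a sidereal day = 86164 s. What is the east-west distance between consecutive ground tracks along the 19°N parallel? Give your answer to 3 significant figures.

3140 km

Node shift per orbit = (7140.0/86164) × 360° = 29.83°.
Equatorial spacing = 29.83 × 111.2 km/° = 3317 km.
At 19° latitude, spacing = 3317 × cos(19°) = 3136 km.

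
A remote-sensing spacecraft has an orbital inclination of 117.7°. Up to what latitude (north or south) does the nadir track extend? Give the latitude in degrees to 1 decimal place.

Retrograde orbit: the ground track reaches ±(180° − i) = ±(180 − 117.7) = ±62.3°.

62.3°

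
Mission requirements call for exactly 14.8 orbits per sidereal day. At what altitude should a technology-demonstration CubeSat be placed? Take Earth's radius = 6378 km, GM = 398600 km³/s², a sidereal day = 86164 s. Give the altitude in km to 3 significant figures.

Required period T = 86164 / 14.8 = 5821.9 s.
From T = 2π√(a³/μ): a = (μ T²/4π²)^(1/3) = (398600 × 5821.9² / 4π²)^(1/3) = 6995 km.
Altitude h = a − R = 6995 − 6378 = 617 km.

617 km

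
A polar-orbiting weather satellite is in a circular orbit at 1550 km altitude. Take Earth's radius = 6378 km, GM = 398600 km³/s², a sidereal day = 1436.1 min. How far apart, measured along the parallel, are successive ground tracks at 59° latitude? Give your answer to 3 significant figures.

1680 km

Semi-major axis a = 6378 + 1550 = 7928 km. Period T = 2π√(a³/μ) = 2π√(7928³/398600) = 7025.2 s = 117.09 min.
Node shift per orbit = (7025.2/86166) × 360° = 29.35°.
Equatorial spacing = 29.35 × 111.3 km/° = 3267 km.
At 59° latitude, spacing = 3267 × cos(59°) = 1683 km.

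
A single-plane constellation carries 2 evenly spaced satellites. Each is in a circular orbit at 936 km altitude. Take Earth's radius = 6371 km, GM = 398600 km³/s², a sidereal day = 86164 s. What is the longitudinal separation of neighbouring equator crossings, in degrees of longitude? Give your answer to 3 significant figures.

13.0°

Semi-major axis a = 6371 + 936 = 7307 km. Period T = 2π√(a³/μ) = 2π√(7307³/398600) = 6216.1 s = 103.60 min.
Single-satellite node shift = (6216.1/86164) × 360° = 25.97°.
With 2 satellites evenly phased, successive equator crossings are 25.97/2 = 12.986° apart.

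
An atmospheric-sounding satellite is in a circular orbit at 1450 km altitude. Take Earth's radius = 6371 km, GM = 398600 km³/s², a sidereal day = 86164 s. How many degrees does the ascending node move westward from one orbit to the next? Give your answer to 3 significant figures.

Semi-major axis a = 6371 + 1450 = 7821 km. Period T = 2π√(a³/μ) = 2π√(7821³/398600) = 6883.4 s = 114.72 min.
During one orbit Earth rotates (6883.4 / 86164) × 360° = 28.76°.

28.8°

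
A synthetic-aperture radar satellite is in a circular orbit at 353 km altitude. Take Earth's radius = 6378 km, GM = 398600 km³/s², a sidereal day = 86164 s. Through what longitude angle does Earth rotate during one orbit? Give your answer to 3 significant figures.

Semi-major axis a = 6378 + 353 = 6731 km. Period T = 2π√(a³/μ) = 2π√(6731³/398600) = 5495.8 s = 91.60 min.
During one orbit Earth rotates (5495.8 / 86164) × 360° = 22.96°.

23.0°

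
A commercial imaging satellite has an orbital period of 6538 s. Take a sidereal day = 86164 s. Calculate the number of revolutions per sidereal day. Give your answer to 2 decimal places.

13.18

Orbits per sidereal day = 86164 / 6538.0 = 13.179.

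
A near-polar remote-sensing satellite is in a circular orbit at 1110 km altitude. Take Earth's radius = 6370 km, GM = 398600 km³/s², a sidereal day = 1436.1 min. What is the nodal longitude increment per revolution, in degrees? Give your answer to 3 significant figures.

26.9°

Semi-major axis a = 6370 + 1110 = 7480 km. Period T = 2π√(a³/μ) = 2π√(7480³/398600) = 6438.2 s = 107.30 min.
During one orbit Earth rotates (6438.2 / 86166) × 360° = 26.90°.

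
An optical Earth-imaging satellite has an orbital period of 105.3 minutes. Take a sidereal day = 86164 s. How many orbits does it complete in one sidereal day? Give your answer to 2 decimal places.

13.64

T = 105.3 min = 6318.0 s.
Orbits per sidereal day = 86164 / 6318.0 = 13.638.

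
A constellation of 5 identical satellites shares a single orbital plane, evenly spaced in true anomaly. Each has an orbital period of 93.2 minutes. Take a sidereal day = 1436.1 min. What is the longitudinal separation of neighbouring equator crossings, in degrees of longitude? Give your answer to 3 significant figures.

T = 93.2 min = 5592.0 s.
Single-satellite node shift = (5592.0/86166) × 360° = 23.36°.
With 5 satellites evenly phased, successive equator crossings are 23.36/5 = 4.673° apart.

4.67°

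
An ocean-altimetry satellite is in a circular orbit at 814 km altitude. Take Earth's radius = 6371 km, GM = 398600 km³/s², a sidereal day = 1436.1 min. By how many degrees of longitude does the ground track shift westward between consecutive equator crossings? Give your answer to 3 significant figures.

25.3°

Semi-major axis a = 6371 + 814 = 7185 km. Period T = 2π√(a³/μ) = 2π√(7185³/398600) = 6061.1 s = 101.02 min.
During one orbit Earth rotates (6061.1 / 86166) × 360° = 25.32°.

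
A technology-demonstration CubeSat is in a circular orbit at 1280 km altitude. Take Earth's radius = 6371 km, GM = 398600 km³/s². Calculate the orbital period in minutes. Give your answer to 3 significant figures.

111 min

Semi-major axis a = 6371 + 1280 = 7651 km. Period T = 2π√(a³/μ) = 2π√(7651³/398600) = 6660.2 s = 111.00 min.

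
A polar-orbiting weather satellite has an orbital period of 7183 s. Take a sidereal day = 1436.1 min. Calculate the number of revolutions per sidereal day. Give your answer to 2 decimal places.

Orbits per sidereal day = 86166 / 7183.0 = 11.996.

12.00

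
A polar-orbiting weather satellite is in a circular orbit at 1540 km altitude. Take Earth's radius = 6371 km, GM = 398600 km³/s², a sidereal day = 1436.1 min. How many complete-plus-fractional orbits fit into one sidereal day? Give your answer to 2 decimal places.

Semi-major axis a = 6371 + 1540 = 7911 km. Period T = 2π√(a³/μ) = 2π√(7911³/398600) = 7002.6 s = 116.71 min.
Orbits per sidereal day = 86166 / 7002.6 = 12.305.

12.30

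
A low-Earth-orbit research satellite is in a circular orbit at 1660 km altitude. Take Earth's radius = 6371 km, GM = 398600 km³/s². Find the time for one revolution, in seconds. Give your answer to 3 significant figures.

7160 seconds

Semi-major axis a = 6371 + 1660 = 8031 km. Period T = 2π√(a³/μ) = 2π√(8031³/398600) = 7162.5 s = 119.38 min.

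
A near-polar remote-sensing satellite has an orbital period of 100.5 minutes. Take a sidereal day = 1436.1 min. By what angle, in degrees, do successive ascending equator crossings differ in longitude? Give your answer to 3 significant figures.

25.2°

T = 100.5 min = 6030.0 s.
During one orbit Earth rotates (6030.0 / 86166) × 360° = 25.19°.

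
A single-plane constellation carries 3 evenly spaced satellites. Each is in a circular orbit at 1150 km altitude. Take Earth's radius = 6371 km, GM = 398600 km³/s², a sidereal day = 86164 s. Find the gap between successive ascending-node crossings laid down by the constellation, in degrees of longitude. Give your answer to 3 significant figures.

Semi-major axis a = 6371 + 1150 = 7521 km. Period T = 2π√(a³/μ) = 2π√(7521³/398600) = 6491.2 s = 108.19 min.
Single-satellite node shift = (6491.2/86164) × 360° = 27.12°.
With 3 satellites evenly phased, successive equator crossings are 27.12/3 = 9.040° apart.

9.04°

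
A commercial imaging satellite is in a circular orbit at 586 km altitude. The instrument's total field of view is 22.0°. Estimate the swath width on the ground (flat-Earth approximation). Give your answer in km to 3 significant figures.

Half-angle = 22.0°/2 = 11°.
Swath width ≈ 2h·tan(θ/2) = 2 × 586 × tan(11°) = 227.8 km.

228 km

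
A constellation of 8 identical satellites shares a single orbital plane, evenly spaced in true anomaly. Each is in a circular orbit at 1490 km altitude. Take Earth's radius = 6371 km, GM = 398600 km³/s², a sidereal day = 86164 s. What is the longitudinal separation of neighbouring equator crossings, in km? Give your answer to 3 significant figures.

Semi-major axis a = 6371 + 1490 = 7861 km. Period T = 2π√(a³/μ) = 2π√(7861³/398600) = 6936.3 s = 115.61 min.
Single-satellite node shift = (6936.3/86164) × 360° = 28.98°.
With 8 satellites evenly phased, successive equator crossings are 28.98/8 = 3.623° apart.
That is 3.623 × 111.2 = 403 km at the equator.

403 km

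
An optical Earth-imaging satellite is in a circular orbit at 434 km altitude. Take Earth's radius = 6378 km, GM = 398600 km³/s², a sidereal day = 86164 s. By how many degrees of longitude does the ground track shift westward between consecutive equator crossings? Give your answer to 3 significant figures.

23.4°

Semi-major axis a = 6378 + 434 = 6812 km. Period T = 2π√(a³/μ) = 2π√(6812³/398600) = 5595.3 s = 93.25 min.
During one orbit Earth rotates (5595.3 / 86164) × 360° = 23.38°.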